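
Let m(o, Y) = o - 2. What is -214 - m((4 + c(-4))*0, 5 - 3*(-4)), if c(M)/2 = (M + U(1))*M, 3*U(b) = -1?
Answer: -212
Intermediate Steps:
U(b) = -1/3 (U(b) = (1/3)*(-1) = -1/3)
c(M) = 2*M*(-1/3 + M) (c(M) = 2*((M - 1/3)*M) = 2*((-1/3 + M)*M) = 2*(M*(-1/3 + M)) = 2*M*(-1/3 + M))
m(o, Y) = -2 + o
-214 - m((4 + c(-4))*0, 5 - 3*(-4)) = -214 - (-2 + (4 + (2/3)*(-4)*(-1 + 3*(-4)))*0) = -214 - (-2 + (4 + (2/3)*(-4)*(-1 - 12))*0) = -214 - (-2 + (4 + (2/3)*(-4)*(-13))*0) = -214 - (-2 + (4 + 104/3)*0) = -214 - (-2 + (116/3)*0) = -214 - (-2 + 0) = -214 - 1*(-2) = -214 + 2 = -212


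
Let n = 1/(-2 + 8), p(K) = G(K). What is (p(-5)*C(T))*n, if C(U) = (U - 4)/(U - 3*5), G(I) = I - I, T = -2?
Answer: 0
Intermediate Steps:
G(I) = 0
p(K) = 0
C(U) = (-4 + U)/(-15 + U) (C(U) = (-4 + U)/(U - 15) = (-4 + U)/(-15 + U))
n = ⅙ (n = 1/6 = ⅙ ≈ 0.16667)
(p(-5)*C(T))*n = (0*((-4 - 2)/(-15 - 2)))*(⅙) = (0*(-6/(-17)))*(⅙) = (0*(-1/17*(-6)))*(⅙) = (0*(6/17))*(⅙) = 0*(⅙) = 0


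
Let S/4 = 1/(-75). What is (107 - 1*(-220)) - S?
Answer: 24529/75 ≈ 327.05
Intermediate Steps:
S = -4/75 (S = 4/(-75) = 4*(-1/75) = -4/75 ≈ -0.053333)
(107 - 1*(-220)) - S = (107 - 1*(-220)) - 1*(-4/75) = (107 + 220) + 4/75 = 327 + 4/75 = 24529/75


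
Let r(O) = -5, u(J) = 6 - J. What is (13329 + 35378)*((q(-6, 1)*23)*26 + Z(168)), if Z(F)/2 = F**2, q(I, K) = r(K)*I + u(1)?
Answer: 3768850246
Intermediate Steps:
q(I, K) = 5 - 5*I (q(I, K) = -5*I + (6 - 1*1) = -5*I + (6 - 1) = -5*I + 5 = 5 - 5*I)
Z(F) = 2*F**2
(13329 + 35378)*((q(-6, 1)*23)*26 + Z(168)) = (13329 + 35378)*(((5 - 5*(-6))*23)*26 + 2*168**2) = 48707*(((5 + 30)*23)*26 + 2*28224) = 48707*((35*23)*26 + 56448) = 48707*(805*26 + 56448) = 48707*(20930 + 56448) = 48707*77378 = 3768850246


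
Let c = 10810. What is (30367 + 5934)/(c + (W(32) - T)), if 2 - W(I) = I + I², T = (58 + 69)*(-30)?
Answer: 36301/13566 ≈ 2.6759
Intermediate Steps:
T = -3810 (T = 127*(-30) = -3810)
W(I) = 2 - I - I² (W(I) = 2 - (I + I²) = 2 + (-I - I²) = 2 - I - I²)
(30367 + 5934)/(c + (W(32) - T)) = (30367 + 5934)/(10810 + ((2 - 1*32 - 1*32²) - 1*(-3810))) = 36301/(10810 + ((2 - 32 - 1*1024) + 3810)) = 36301/(10810 + ((2 - 32 - 1024) + 3810)) = 36301/(10810 + (-1054 + 3810)) = 36301/(10810 + 2756) = 36301/13566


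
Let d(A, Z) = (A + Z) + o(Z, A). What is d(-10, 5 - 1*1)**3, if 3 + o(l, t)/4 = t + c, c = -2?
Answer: -287496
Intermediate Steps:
o(l, t) = -20 + 4*t (o(l, t) = -12 + 4*(t - 2) = -12 + 4*(-2 + t) = -12 + (-8 + 4*t) = -20 + 4*t)
d(A, Z) = -20 + Z + 5*A (d(A, Z) = (A + Z) + (-20 + 4*A) = -20 + Z + 5*A)
d(-10, 5 - 1*1)**3 = (-20 + (5 - 1*1) + 5*(-10))**3 = (-20 + (5 - 1) - 50)**3 = (-20 + 4 - 50)**3 = (-66)**3 = -287496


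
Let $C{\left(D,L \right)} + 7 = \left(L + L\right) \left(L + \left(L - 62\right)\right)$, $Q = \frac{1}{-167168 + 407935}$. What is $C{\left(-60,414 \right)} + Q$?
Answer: $\frac{152704302848}{240767} \approx 6.3424 \cdot 10^{5}$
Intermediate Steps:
$Q = \frac{1}{240767} \approx 4.1534 \cdot 10^{-6}$
$C{\left(D,L \right)} = -7 + 2 L \left(-62 + 2 L\right)$ ($C{\left(D,L \right)} = -7 + \left(L + L\right) \left(L + \left(L - 62\right)\right) = -7 + 2 L \left(L + \left(-62 + L\right)\right) = -7 + 2 L \left(-62 + 2 L\right)$)
$C{\left(-60,414 \right)} + Q = \left(-7 - 51336 + 4 \cdot 414^{2}\right) + \frac{1}{240767} = \left(-7 - 51336 + 4 \cdot 171396\right) + \frac{1}{240767} = \left(-7 - 51336 + 685584\right) + \frac{1}{240767} = 634241 + \frac{1}{240767} = \frac{152704302848}{240767}$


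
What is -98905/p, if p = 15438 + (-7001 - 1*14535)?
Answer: 98905/6098 ≈ 16.219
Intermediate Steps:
p = -6098 (p = 15438 + (-7001 - 14535) = 15438 - 21536 = -6098)
-98905/p = -98905/(-6098) = -98905*(-1/6098) = 98905/6098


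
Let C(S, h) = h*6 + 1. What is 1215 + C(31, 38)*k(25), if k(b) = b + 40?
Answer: 16100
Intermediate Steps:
k(b) = 40 + b
C(S, h) = 1 + 6*h (C(S, h) = 6*h + 1 = 1 + 6*h)
1215 + C(31, 38)*k(25) = 1215 + (1 + 6*38)*(40 + 25) = 1215 + (1 + 228)*65 = 1215 + 229*65 = 1215 + 14885 = 16100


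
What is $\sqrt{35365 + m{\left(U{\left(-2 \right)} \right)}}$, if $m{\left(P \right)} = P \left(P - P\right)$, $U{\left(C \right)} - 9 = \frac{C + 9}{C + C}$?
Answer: $\sqrt{35365} \approx 188.06$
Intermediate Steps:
$U{\left(C \right)} = 9 + \frac{9 + C}{2 C}$ ($U{\left(C \right)} = 9 + \frac{C + 9}{C + C} = 9 + \frac{9 + C}{2 C}$)
$m{\left(P \right)} = 0$ ($m{\left(P \right)} = P 0 = 0$)
$\sqrt{35365 + m{\left(U{\left(-2 \right)} \right)}} = \sqrt{35365 + 0} = \sqrt{35365}$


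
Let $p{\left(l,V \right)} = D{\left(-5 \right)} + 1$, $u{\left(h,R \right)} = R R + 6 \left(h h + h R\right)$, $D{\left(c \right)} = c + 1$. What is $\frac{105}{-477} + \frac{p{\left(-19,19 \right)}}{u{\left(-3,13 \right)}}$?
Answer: $\frac{92}{1749} \approx 0.052601$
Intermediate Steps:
$D{\left(c \right)} = 1 + c$
$u{\left(h,R \right)} = R^{2} + 6 h^{2} + 6 R h$ ($u{\left(h,R \right)} = R^{2} + 6 \left(h^{2} + R h\right) = R^{2} + \left(6 h^{2} + 6 R h\right) = R^{2} + 6 h^{2} + 6 R h$)
$p{\left(l,V \right)} = -3$ ($p{\left(l,V \right)} = \left(1 - 5\right) + 1 = -4 + 1 = -3$)
$\frac{105}{-477} + \frac{p{\left(-19,19 \right)}}{u{\left(-3,13 \right)}} = \frac{105}{-477} - \frac{3}{13^{2} + 6 \left(-3\right)^{2} + 6 \cdot 13 \left(-3\right)} = 105 \left(- \frac{1}{477}\right) - \frac{3}{169 + 6 \cdot 9 - 234} = - \frac{35}{159} - \frac{3}{169 + 54 - 234} = - \frac{35}{159} - \frac{3}{-11} = - \frac{35}{159} - - \frac{3}{11} = - \frac{35}{159} + \frac{3}{11} = \frac{92}{1749}$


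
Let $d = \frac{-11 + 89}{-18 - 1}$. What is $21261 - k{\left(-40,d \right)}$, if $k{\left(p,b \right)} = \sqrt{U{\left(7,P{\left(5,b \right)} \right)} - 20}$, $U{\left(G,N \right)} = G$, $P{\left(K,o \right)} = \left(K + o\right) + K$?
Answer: $21261 - i \sqrt{13} \approx 21261.0 - 3.6056 i$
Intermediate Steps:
$P{\left(K,o \right)} = o + 2 K$
$d = - \frac{78}{19}$ ($d = \frac{78}{-19} = 78 \left(- \frac{1}{19}\right) = - \frac{78}{19} \approx -4.1053$)
$k{\left(p,b \right)} = i \sqrt{13}$ ($k{\left(p,b \right)} = \sqrt{7 - 20} = \sqrt{-13} = i \sqrt{13}$)
$21261 - k{\left(-40,d \right)} = 21261 - i \sqrt{13}$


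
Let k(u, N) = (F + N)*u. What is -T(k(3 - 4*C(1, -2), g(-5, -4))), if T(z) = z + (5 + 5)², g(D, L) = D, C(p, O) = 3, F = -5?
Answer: -190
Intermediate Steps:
k(u, N) = u*(-5 + N) (k(u, N) = (-5 + N)*u = u*(-5 + N))
T(z) = 100 + z (T(z) = z + 10² = z + 100 = 100 + z)
-T(k(3 - 4*C(1, -2), g(-5, -4))) = -(100 + (3 - 4*3)*(-5 - 5)) = -(100 + (3 - 12)*(-10)) = -(100 - 9*(-10)) = -(100 + 90) = -1*190 = -190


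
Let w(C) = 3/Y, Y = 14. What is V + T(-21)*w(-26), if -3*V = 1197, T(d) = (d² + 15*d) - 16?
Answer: -2628/7 ≈ -375.43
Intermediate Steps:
T(d) = -16 + d² + 15*d
w(C) = 3/14
V = -399 (V = -⅓*1197 = -399)
V + T(-21)*w(-26) = -399 + (-16 + (-21)² + 15*(-21))*(3/14) = -399 + (-16 + 441 - 315)*(3/14) = -399 + 110*(3/14) = -399 + 165/7 = -2628/7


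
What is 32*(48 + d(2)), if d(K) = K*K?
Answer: 1664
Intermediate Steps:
d(K) = K**2
32*(48 + d(2)) = 32*(48 + 2**2) = 32*(48 + 4) = 32*52 = 1664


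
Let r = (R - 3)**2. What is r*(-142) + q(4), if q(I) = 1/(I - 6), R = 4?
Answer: -285/2 ≈ -142.50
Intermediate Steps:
r = 1 (r = (4 - 3)**2 = 1**2 = 1)
q(I) = 1/(-6 + I)
r*(-142) + q(4) = 1*(-142) + 1/(-6 + 4) = -142 + 1/(-2) = -142 - 1/2 = -285/2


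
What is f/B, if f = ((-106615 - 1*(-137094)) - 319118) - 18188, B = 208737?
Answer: -306827/208737 ≈ -1.4699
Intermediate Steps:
f = -306827 (f = ((-106615 + 137094) - 319118) - 18188 = (30479 - 319118) - 18188 = -288639 - 18188 = -306827)
f/B = -306827/208737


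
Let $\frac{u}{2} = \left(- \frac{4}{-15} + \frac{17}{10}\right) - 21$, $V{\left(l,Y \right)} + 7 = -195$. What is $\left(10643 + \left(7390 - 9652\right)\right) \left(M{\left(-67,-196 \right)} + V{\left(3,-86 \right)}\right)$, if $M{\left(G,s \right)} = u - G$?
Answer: $- \frac{21757076}{15} \approx -1.4505 \cdot 10^{6}$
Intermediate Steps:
$V{\left(l,Y \right)} = -202$ ($V{\left(l,Y \right)} = -7 - 195 = -202$)
$u = - \frac{571}{15}$ ($u = 2 \left(\left(- \frac{4}{-15} + \frac{17}{10}\right) - 21\right) = 2 \left(\left(\left(-4\right) \left(- \frac{1}{15}\right) + 17 \cdot \frac{1}{10}\right) - 21\right) = 2 \left(\left(\frac{4}{15} + \frac{17}{10}\right) - 21\right) = 2 \left(\frac{59}{30} - 21\right) = 2 \left(- \frac{571}{30}\right) = - \frac{571}{15} \approx -38.067$)
$M{\left(G,s \right)} = - \frac{571}{15} - G$
$\left(10643 + \left(7390 - 9652\right)\right) \left(M{\left(-67,-196 \right)} + V{\left(3,-86 \right)}\right) = \left(10643 + \left(7390 - 9652\right)\right) \left(\left(- \frac{571}{15} - -67\right) - 202\right) = \left(10643 + \left(7390 - 9652\right)\right) \left(\left(- \frac{571}{15} + 67\right) - 202\right) = \left(10643 - 2262\right) \left(\frac{434}{15} - 202\right) = 8381 \left(- \frac{2596}{15}\right) = - \frac{21757076}{15}$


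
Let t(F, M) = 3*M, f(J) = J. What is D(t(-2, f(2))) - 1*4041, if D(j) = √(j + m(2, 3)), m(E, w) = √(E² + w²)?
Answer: -4041 + √(6 + √13) ≈ -4037.9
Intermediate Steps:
D(j) = √(j + √13) (D(j) = √(j + √(2² + 3²)) = √(j + √(4 + 9)) = √(j + √13))
D(t(-2, f(2))) - 1*4041 = √(3*2 + √13) - 1*4041 = √(6 + √13) - 4041 = -4041 + √(6 + √13)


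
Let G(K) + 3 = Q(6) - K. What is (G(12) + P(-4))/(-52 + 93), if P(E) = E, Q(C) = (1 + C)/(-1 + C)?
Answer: -88/205 ≈ -0.42927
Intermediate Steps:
Q(C) = (1 + C)/(-1 + C)
G(K) = -8/5 - K (G(K) = -3 + ((1 + 6)/(-1 + 6) - K) = -3 + (7/5 - K) = -8/5 - K)
(G(12) + P(-4))/(-52 + 93) = ((-8/5 - 1*12) - 4)/(-52 + 93) = ((-8/5 - 12) - 4)/41 = (-68/5 - 4)*(1/41) = -88/5*1/41 = -88/205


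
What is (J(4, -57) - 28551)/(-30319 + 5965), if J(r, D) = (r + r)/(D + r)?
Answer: 1513211/1290762 ≈ 1.1723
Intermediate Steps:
J(r, D) = 2*r/(D + r) (J(r, D) = (2*r)/(D + r) = 2*r/(D + r))
(J(4, -57) - 28551)/(-30319 + 5965) = (2*4/(-57 + 4) - 28551)/(-30319 + 5965) = (2*4/(-53) - 28551)/(-24354) = (2*4*(-1/53) - 28551)*(-1/24354) = (-8/53 - 28551)*(-1/24354) = -1513211/53*(-1/24354) = 1513211/1290762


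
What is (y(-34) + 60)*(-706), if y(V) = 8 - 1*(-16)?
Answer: -59304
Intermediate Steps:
y(V) = 24 (y(V) = 8 + 16 = 24)
(y(-34) + 60)*(-706) = (24 + 60)*(-706) = 84*(-706) = -59304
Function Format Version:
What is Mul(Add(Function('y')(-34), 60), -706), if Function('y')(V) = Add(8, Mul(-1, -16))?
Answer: -59304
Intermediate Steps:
Function('y')(V) = 24 (Function('y')(V) = Add(8, 16) = 24)
Mul(Add(Function('y')(-34), 60), -706) = Mul(Add(24, 60), -706) = Mul(84, -706) = -59304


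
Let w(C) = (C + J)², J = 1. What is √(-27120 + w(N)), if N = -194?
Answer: √10129 ≈ 100.64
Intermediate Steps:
w(C) = (1 + C)² (w(C) = (C + 1)² = (1 + C)²)
√(-27120 + w(N)) = √(-27120 + (1 - 194)²) = √(-27120 + (-193)²) = √(-27120 + 37249) = √10129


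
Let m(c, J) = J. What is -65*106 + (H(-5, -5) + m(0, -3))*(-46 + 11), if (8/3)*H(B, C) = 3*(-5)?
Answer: -52705/8 ≈ -6588.1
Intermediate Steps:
H(B, C) = -45/8 (H(B, C) = 3*(3*(-5))/8 = (3/8)*(-15) = -45/8)
-65*106 + (H(-5, -5) + m(0, -3))*(-46 + 11) = -65*106 + (-45/8 - 3)*(-46 + 11) = -6890 - 69/8*(-35) = -6890 + 2415/8 = -52705/8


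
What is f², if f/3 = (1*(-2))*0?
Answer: 0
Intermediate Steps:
f = 0 (f = 3*((1*(-2))*0) = 3*(-2*0) = 3*0 = 0)
f² = 0² = 0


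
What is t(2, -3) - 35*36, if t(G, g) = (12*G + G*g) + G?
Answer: -1240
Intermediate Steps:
t(G, g) = 13*G + G*g
t(2, -3) - 35*36 = 2*(13 - 3) - 35*36 = 2*10 - 1260 = 20 - 1260 = -1240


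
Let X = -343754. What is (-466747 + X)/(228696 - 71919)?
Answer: -270167/52259 ≈ -5.1698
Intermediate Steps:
(-466747 + X)/(228696 - 71919) = (-466747 - 343754)/(228696 - 71919) = -810501/156777 = -810501*1/156777 = -270167/52259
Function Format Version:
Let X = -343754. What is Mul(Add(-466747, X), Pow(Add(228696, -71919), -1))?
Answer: Rational(-270167, 52259) ≈ -5.1698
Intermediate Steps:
Mul(Add(-466747, X), Pow(Add(228696, -71919), -1)) = Mul(Add(-466747, -343754), Pow(Add(228696, -71919), -1)) = Mul(-810501, Pow(156777, -1)) = Mul(-810501, Rational(1, 156777)) = Rational(-270167, 52259)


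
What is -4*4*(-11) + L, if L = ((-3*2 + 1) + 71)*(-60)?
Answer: -3784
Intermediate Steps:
L = -3960 (L = ((-6 + 1) + 71)*(-60) = (-5 + 71)*(-60) = 66*(-60) = -3960)
-4*4*(-11) + L = -4*4*(-11) - 3960 = -16*(-11) - 3960 = 176 - 3960 = -3784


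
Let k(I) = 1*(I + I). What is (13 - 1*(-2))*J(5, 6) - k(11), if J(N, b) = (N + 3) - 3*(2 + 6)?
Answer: -262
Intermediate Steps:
J(N, b) = -21 + N (J(N, b) = (3 + N) - 3*8 = (3 + N) - 24 = -21 + N)
k(I) = 2*I (k(I) = 1*(2*I) = 2*I)
(13 - 1*(-2))*J(5, 6) - k(11) = (13 - 1*(-2))*(-21 + 5) - 2*11 = (13 + 2)*(-16) - 1*22 = 15*(-16) - 22 = -240 - 22 = -262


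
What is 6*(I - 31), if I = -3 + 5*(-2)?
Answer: -264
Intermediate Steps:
I = -13 (I = -3 - 10 = -13)
6*(I - 31) = 6*(-13 - 31) = 6*(-44) = -264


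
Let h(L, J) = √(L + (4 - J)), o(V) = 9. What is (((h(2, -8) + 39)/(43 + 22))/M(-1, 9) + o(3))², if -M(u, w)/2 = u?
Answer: (1209 + √14)²/16900 ≈ 87.026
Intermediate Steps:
M(u, w) = -2*u
h(L, J) = √(4 + L - J)
(((h(2, -8) + 39)/(43 + 22))/M(-1, 9) + o(3))² = (((√(4 + 2 - 1*(-8)) + 39)/(43 + 22))/((-2*(-1))) + 9)² = (((√(4 + 2 + 8) + 39)/65)/2 + 9)² = (((√14 + 39)*(1/65))*(½) + 9)² = (((39 + √14)*(1/65))*(½) + 9)² = ((⅗ + √14/65)*(½) + 9)² = ((3/10 + √14/130) + 9)² = (93/10 + √14/130)²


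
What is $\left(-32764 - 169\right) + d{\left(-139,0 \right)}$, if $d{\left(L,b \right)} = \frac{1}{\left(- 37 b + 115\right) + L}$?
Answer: $- \frac{790393}{24} \approx -32933.0$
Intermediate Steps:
$d{\left(L,b \right)} = \frac{1}{115 + L - 37 b}$ ($d{\left(L,b \right)} = \frac{1}{\left(115 - 37 b\right) + L} = \frac{1}{115 + L - 37 b}$)
$\left(-32764 - 169\right) + d{\left(-139,0 \right)} = \left(-32764 - 169\right) + \frac{1}{115 - 139 - 0} = -32933 + \frac{1}{115 - 139 + 0} = -32933 + \frac{1}{-24} = -32933 - \frac{1}{24} = - \frac{790393}{24}$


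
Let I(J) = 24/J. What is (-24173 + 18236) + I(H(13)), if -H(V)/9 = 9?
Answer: -160307/27 ≈ -5937.3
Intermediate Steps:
H(V) = -81 (H(V) = -9*9 = -81)
(-24173 + 18236) + I(H(13)) = (-24173 + 18236) + 24/(-81) = -5937 + 24*(-1/81) = -5937 - 8/27 = -160307/27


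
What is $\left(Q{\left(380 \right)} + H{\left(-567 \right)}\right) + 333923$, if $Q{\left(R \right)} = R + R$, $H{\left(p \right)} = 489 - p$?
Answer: $335739$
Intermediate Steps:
$Q{\left(R \right)} = 2 R$
$\left(Q{\left(380 \right)} + H{\left(-567 \right)}\right) + 333923 = \left(2 \cdot 380 + \left(489 - -567\right)\right) + 333923 = \left(760 + \left(489 + 567\right)\right) + 333923 = \left(760 + 1056\right) + 333923 = 1816 + 333923 = 335739$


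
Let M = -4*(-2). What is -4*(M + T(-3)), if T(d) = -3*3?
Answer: 4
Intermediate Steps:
T(d) = -9
M = 8
-4*(M + T(-3)) = -4*(8 - 9) = -4*(-1) = -1*(-4) = 4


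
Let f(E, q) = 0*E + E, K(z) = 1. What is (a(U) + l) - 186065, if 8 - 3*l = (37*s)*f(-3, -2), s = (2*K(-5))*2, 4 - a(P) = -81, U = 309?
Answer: -557488/3 ≈ -1.8583e+5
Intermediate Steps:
a(P) = 85 (a(P) = 4 - 1*(-81) = 4 + 81 = 85)
f(E, q) = E (f(E, q) = 0 + E = E)
s = 4 (s = (2*1)*2 = 2*2 = 4)
l = 452/3 (l = 8/3 - 37*4*(-3)/3 = 8/3 - 148*(-3)/3 = 8/3 - ⅓*(-444) = 8/3 + 148 = 452/3 ≈ 150.67)
(a(U) + l) - 186065 = (85 + 452/3) - 186065 = 707/3 - 186065 = -557488/3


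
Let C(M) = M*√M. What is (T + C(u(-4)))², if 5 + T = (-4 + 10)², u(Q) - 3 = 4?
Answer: 1304 + 434*√7 ≈ 2452.3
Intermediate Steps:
u(Q) = 7 (u(Q) = 3 + 4 = 7)
C(M) = M^(3/2)
T = 31 (T = -5 + (-4 + 10)² = -5 + 6² = -5 + 36 = 31)
(T + C(u(-4)))² = (31 + 7^(3/2))² = (31 + 7*√7)²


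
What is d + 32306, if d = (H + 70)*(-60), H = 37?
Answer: 25886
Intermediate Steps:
d = -6420 (d = (37 + 70)*(-60) = 107*(-60) = -6420)
d + 32306 = -6420 + 32306 = 25886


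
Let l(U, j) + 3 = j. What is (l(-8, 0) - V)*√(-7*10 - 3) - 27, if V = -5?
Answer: -27 + 2*I*√73 ≈ -27.0 + 17.088*I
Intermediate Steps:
l(U, j) = -3 + j
(l(-8, 0) - V)*√(-7*10 - 3) - 27 = ((-3 + 0) - 1*(-5))*√(-7*10 - 3) - 27 = (-3 + 5)*√(-70 - 3) - 27 = 2*√(-73) - 27 = 2*(I*√73) - 27 = 2*I*√73 - 27 = -27 + 2*I*√73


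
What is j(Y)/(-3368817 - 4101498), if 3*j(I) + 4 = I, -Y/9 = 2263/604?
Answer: 22783/13536210780 ≈ 1.6831e-6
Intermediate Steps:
Y = -20367/604 ≈ -33.720
j(I) = -4/3 + I/3
j(Y)/(-3368817 - 4101498) = (-4/3 + (⅓)*(-20367/604))/(-3368817 - 4101498) = (-4/3 - 6789/604)/(-7470315) = -22783/1812*(-1/7470315) = 22783/13536210780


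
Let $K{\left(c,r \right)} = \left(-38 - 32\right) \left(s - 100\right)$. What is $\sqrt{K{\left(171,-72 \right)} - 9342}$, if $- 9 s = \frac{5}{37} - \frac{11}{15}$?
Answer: $\frac{i \sqrt{260217966}}{333} \approx 48.442 i$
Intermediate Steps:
$s = \frac{332}{4995}$ ($s = - \frac{\frac{5}{37} - \frac{11}{15}}{9} = \left(- \frac{1}{9}\right) \left(- \frac{332}{555}\right) = \frac{332}{4995} \approx 0.066466$)
$K{\left(c,r \right)} = \frac{6988352}{999}$ ($K{\left(c,r \right)} = \left(-38 - 32\right) \left(\frac{332}{4995} - 100\right) = \left(-70\right) \left(- \frac{499168}{4995}\right) = \frac{6988352}{999}$)
$\sqrt{K{\left(171,-72 \right)} - 9342} = \sqrt{\frac{6988352}{999} - 9342} = \sqrt{- \frac{2344306}{999}} = \frac{i \sqrt{260217966}}{333}$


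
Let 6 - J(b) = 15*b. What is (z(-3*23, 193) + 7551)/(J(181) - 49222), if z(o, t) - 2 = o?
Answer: -7484/51931 ≈ -0.14411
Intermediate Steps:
z(o, t) = 2 + o
J(b) = 6 - 15*b
(z(-3*23, 193) + 7551)/(J(181) - 49222) = ((2 - 3*23) + 7551)/((6 - 15*181) - 49222) = ((2 - 69) + 7551)/((6 - 2715) - 49222) = (-67 + 7551)/(-2709 - 49222) = 7484/(-51931) = 7484*(-1/51931) = -7484/51931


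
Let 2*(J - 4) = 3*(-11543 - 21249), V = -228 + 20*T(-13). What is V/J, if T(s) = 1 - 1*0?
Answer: 13/3074 ≈ 0.0042290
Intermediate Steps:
T(s) = 1 (T(s) = 1 + 0 = 1)
V = -208 (V = -228 + 20*1 = -228 + 20 = -208)
J = -49184 (J = 4 + (3*(-11543 - 21249))/2 = 4 + (3*(-32792))/2 = 4 + (½)*(-98376) = 4 - 49188 = -49184)
V/J = -208/(-49184) = -208*(-1/49184) = 13/3074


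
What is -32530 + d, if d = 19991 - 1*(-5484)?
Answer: -7055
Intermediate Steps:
d = 25475 (d = 19991 + 5484 = 25475)
-32530 + d = -32530 + 25475 = -7055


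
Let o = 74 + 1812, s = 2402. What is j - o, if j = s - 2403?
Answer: -1887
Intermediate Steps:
o = 1886
j = -1 (j = 2402 - 2403 = -1)
j - o = -1 - 1*1886 = -1 - 1886 = -1887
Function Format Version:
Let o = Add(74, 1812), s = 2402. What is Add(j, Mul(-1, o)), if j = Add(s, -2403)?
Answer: -1887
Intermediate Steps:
o = 1886
j = -1 (j = Add(2402, -2403) = -1)
Add(j, Mul(-1, o)) = Add(-1, Mul(-1, 1886)) = Add(-1, -1886) = -1887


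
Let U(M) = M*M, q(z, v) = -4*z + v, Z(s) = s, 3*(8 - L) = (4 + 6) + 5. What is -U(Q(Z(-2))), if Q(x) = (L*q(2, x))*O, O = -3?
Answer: -8100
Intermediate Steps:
L = 3 (L = 8 - ((4 + 6) + 5)/3 = 8 - (10 + 5)/3 = 8 - 1/3*15 = 8 - 5 = 3)
q(z, v) = v - 4*z
Q(x) = 72 - 9*x (Q(x) = (3*(x - 4*2))*(-3) = (3*(x - 8))*(-3) = (3*(-8 + x))*(-3) = (-24 + 3*x)*(-3) = 72 - 9*x)
U(M) = M**2
-U(Q(Z(-2))) = -(72 - 9*(-2))**2 = -(72 + 18)**2 = -1*90**2 = -1*8100 = -8100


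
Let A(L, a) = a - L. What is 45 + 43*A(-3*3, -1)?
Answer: 389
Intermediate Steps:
45 + 43*A(-3*3, -1) = 45 + 43*(-1 - (-3)*3) = 45 + 43*(-1 - 1*(-9)) = 45 + 43*(-1 + 9) = 45 + 43*8 = 45 + 344 = 389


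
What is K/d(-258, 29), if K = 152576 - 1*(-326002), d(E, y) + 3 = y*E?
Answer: -159526/2495 ≈ -63.938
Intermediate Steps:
d(E, y) = -3 + E*y (d(E, y) = -3 + y*E = -3 + E*y)
K = 478578 (K = 152576 + 326002 = 478578)
K/d(-258, 29) = 478578/(-3 - 258*29) = 478578/(-3 - 7482) = 478578/(-7485) = 478578*(-1/7485) = -159526/2495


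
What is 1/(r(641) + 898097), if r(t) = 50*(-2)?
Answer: 1/897997 ≈ 1.1136e-6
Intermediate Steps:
r(t) = -100
1/(r(641) + 898097) = 1/(-100 + 898097) = 1/897997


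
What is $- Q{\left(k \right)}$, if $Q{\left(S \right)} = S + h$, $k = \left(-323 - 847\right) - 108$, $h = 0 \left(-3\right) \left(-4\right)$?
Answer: $1278$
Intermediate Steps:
$h = 0$ ($h = 0 \left(-4\right) = 0$)
$k = -1278$ ($k = -1170 - 108 = -1278$)
$Q{\left(S \right)} = S$ ($Q{\left(S \right)} = S + 0 = S$)
$- Q{\left(k \right)} = \left(-1\right) \left(-1278\right) = 1278$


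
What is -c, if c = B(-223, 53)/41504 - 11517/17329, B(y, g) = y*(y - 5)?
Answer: -100768527/179805704 ≈ -0.56043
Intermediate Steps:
B(y, g) = y*(-5 + y)
c = 100768527/179805704 (c = -223*(-5 - 223)/41504 - 11517/17329 = -223*(-228)*(1/41504) - 11517*1/17329 = 50844*(1/41504) - 11517/17329 = 12711/10376 - 11517/17329 = 100768527/179805704 ≈ 0.56043)
-c = -1*100768527/179805704 = -100768527/179805704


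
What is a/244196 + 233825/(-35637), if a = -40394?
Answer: -29269325339/4351206426 ≈ -6.7267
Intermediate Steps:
a/244196 + 233825/(-35637) = -40394/244196 + 233825/(-35637) = -40394*1/244196 + 233825*(-1/35637) = -20197/122098 - 233825/35637 = -29269325339/4351206426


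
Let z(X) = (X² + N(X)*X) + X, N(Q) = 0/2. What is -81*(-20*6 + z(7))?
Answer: 5184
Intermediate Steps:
N(Q) = 0 (N(Q) = 0*(½) = 0)
z(X) = X + X² (z(X) = (X² + 0*X) + X = (X² + 0) + X = X² + X = X + X²)
-81*(-20*6 + z(7)) = -81*(-20*6 + 7*(1 + 7)) = -81*(-120 + 7*8) = -81*(-120 + 56) = -81*(-64) = 5184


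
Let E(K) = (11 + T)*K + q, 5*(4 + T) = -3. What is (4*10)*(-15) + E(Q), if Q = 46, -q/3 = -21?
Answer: -1213/5 ≈ -242.60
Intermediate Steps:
T = -23/5 (T = -4 + (⅕)*(-3) = -4 - ⅗ = -23/5 ≈ -4.6000)
q = 63 (q = -3*(-21) = 63)
E(K) = 63 + 32*K/5 (E(K) = (11 - 23/5)*K + 63 = 32*K/5 + 63 = 63 + 32*K/5)
(4*10)*(-15) + E(Q) = (4*10)*(-15) + (63 + (32/5)*46) = 40*(-15) + (63 + 1472/5) = -600 + 1787/5 = -1213/5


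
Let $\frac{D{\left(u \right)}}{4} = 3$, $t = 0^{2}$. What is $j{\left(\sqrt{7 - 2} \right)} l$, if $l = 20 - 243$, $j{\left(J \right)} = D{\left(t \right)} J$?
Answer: $- 2676 \sqrt{5} \approx -5983.7$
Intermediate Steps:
$t = 0$
$D{\left(u \right)} = 12$ ($D{\left(u \right)} = 4 \cdot 3 = 12$)
$j{\left(J \right)} = 12 J$
$l = -223$
$j{\left(\sqrt{7 - 2} \right)} l = 12 \sqrt{7 - 2} \left(-223\right) = 12 \sqrt{5} \left(-223\right) = - 2676 \sqrt{5}$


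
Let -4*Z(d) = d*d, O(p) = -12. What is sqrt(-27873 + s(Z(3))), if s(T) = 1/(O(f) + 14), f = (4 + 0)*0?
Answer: I*sqrt(111490)/2 ≈ 166.95*I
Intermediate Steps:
f = 0 (f = 4*0 = 0)
Z(d) = -d**2/4 (Z(d) = -d*d/4 = -d**2/4)
s(T) = 1/2 (s(T) = 1/(-12 + 14) = 1/2)
sqrt(-27873 + s(Z(3))) = sqrt(-27873 + 1/2) = sqrt(-55745/2) = I*sqrt(111490)/2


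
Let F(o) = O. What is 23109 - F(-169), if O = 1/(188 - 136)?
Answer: 1201667/52 ≈ 23109.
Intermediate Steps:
O = 1/52 ≈ 0.019231
F(o) = 1/52
23109 - F(-169) = 23109 - 1*1/52 = 23109 - 1/52 = 1201667/52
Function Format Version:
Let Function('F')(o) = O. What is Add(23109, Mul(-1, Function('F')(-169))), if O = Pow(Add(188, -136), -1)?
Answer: Rational(1201667, 52) ≈ 23109.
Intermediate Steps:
O = Rational(1, 52) (O = Pow(52, -1) = Rational(1, 52) ≈ 0.019231)
Function('F')(o) = Rational(1, 52)
Add(23109, Mul(-1, Function('F')(-169))) = Add(23109, Mul(-1, Rational(1, 52))) = Add(23109, Rational(-1, 52)) = Rational(1201667, 52)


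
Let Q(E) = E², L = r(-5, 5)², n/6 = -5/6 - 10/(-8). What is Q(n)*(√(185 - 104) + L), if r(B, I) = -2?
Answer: 325/4 ≈ 81.250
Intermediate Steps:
n = 5/2 (n = 6*(-5/6 - 10/(-8)) = 6*(-5*⅙ - 10*(-⅛)) = 6*(-⅚ + 5/4) = 6*(5/12) = 5/2 ≈ 2.5000)
L = 4 (L = (-2)² = 4)
Q(n)*(√(185 - 104) + L) = (5/2)²*(√(185 - 104) + 4) = 25*(√81 + 4)/4 = 25*(9 + 4)/4 = (25/4)*13 = 325/4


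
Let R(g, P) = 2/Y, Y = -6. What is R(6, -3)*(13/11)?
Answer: -13/33 ≈ -0.39394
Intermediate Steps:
R(g, P) = -⅓ (R(g, P) = 2/(-6) = 2*(-⅙) = -⅓)
R(6, -3)*(13/11) = -13/(3*11) = -⅓*13/11 = -13/33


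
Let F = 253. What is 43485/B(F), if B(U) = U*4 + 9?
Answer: 43485/1021 ≈ 42.591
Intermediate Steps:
B(U) = 9 + 4*U (B(U) = 4*U + 9 = 9 + 4*U)
43485/B(F) = 43485/(9 + 4*253) = 43485/(9 + 1012) = 43485/1021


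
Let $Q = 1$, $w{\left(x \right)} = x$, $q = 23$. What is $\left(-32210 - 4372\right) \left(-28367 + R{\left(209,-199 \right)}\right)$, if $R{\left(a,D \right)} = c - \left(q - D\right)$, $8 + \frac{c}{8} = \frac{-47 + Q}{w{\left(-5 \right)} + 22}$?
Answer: $\frac{17832590958}{17} \approx 1.049 \cdot 10^{9}$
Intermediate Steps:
$c = - \frac{1456}{17}$ ($c = -64 + 8 \frac{-47 + 1}{-5 + 22} = -64 + 8 \left(- \frac{46}{17}\right) = -64 - \frac{368}{17} = - \frac{1456}{17} \approx -85.647$)
$R{\left(a,D \right)} = - \frac{1847}{17} + D$ ($R{\left(a,D \right)} = - \frac{1456}{17} - \left(23 - D\right) = - \frac{1456}{17} + \left(-23 + D\right) = - \frac{1847}{17} + D$)
$\left(-32210 - 4372\right) \left(-28367 + R{\left(209,-199 \right)}\right) = \left(-32210 - 4372\right) \left(-28367 - \frac{5230}{17}\right) = - 36582 \left(-28367 - \frac{5230}{17}\right) = \left(-36582\right) \left(- \frac{487469}{17}\right) = \frac{17832590958}{17}$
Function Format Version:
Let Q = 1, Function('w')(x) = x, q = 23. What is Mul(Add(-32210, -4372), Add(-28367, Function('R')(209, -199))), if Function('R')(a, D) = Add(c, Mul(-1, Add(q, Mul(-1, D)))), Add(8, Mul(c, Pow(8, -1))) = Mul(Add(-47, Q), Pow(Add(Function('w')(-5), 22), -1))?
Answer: Rational(17832590958, 17) ≈ 1.0490e+9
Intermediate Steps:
c = Rational(-1456, 17) (c = Add(-64, Mul(8, Mul(Add(-47, 1), Pow(Add(-5, 22), -1)))) = Add(-64, Mul(8, Mul(-46, Pow(17, -1)))) = Add(-64, Mul(8, Mul(-46, Rational(1, 17)))) = Add(-64, Mul(8, Rational(-46, 17))) = Add(-64, Rational(-368, 17)) = Rational(-1456, 17) ≈ -85.647)
Function('R')(a, D) = Add(Rational(-1847, 17), D) (Function('R')(a, D) = Add(Rational(-1456, 17), Mul(-1, Add(23, Mul(-1, D)))) = Add(Rational(-1456, 17), Add(-23, D)) = Add(Rational(-1847, 17), D))
Mul(Add(-32210, -4372), Add(-28367, Function('R')(209, -199))) = Mul(Add(-32210, -4372), Add(-28367, Add(Rational(-1847, 17), -199))) = Mul(-36582, Add(-28367, Rational(-5230, 17))) = Mul(-36582, Rational(-487469, 17)) = Rational(17832590958, 17)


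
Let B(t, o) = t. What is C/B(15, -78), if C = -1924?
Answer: -1924/15 ≈ -128.27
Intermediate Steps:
C/B(15, -78) = -1924/15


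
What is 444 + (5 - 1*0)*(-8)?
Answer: 404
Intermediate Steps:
444 + (5 - 1*0)*(-8) = 444 + (5 + 0)*(-8) = 444 + 5*(-8) = 444 - 40 = 404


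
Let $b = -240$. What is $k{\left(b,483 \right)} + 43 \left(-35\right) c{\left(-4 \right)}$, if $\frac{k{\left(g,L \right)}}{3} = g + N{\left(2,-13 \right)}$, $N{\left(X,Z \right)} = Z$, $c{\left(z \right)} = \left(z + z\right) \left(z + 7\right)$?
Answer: $35361$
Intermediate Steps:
$c{\left(z \right)} = 2 z \left(7 + z\right)$
$k{\left(g,L \right)} = -39 + 3 g$ ($k{\left(g,L \right)} = 3 \left(g - 13\right) = 3 \left(-13 + g\right) = -39 + 3 g$)
$k{\left(b,483 \right)} + 43 \left(-35\right) c{\left(-4 \right)} = \left(-39 + 3 \left(-240\right)\right) + 43 \left(-35\right) 2 \left(-4\right) \left(7 - 4\right) = \left(-39 - 720\right) - 1505 \cdot 2 \left(-4\right) 3 = -759 - -36120 = -759 + 36120 = 35361$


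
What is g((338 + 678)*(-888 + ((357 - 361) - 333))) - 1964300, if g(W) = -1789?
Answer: -1966089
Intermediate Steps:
g((338 + 678)*(-888 + ((357 - 361) - 333))) - 1964300 = -1789 - 1964300 = -1966089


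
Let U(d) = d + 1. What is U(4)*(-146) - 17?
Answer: -747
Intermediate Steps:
U(d) = 1 + d
U(4)*(-146) - 17 = (1 + 4)*(-146) - 17 = 5*(-146) - 17 = -730 - 17 = -747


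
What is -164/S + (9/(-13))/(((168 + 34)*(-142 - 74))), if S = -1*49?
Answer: 10335985/3088176 ≈ 3.3470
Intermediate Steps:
S = -49
-164/S + (9/(-13))/(((168 + 34)*(-142 - 74))) = -164/(-49) + (9/(-13))/(((168 + 34)*(-142 - 74))) = -164*(-1/49) + (9*(-1/13))/((202*(-216))) = 164/49 - 9/13/(-43632) = 164/49 - 9/13*(-1/43632) = 164/49 + 1/63024 = 10335985/3088176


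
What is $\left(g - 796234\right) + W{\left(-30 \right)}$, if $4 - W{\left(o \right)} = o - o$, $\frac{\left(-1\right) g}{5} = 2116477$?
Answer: $-11378615$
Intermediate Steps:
$g = -10582385$ ($g = \left(-5\right) 2116477 = -10582385$)
$W{\left(o \right)} = 4$ ($W{\left(o \right)} = 4 - \left(o - o\right) = 4 - 0 = 4 + 0 = 4$)
$\left(g - 796234\right) + W{\left(-30 \right)} = \left(-10582385 - 796234\right) + 4 = -11378619 + 4 = -11378615$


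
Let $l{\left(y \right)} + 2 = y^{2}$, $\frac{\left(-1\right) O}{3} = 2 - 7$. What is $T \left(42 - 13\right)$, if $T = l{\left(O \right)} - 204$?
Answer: $551$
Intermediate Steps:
$O = 15$ ($O = - 3 \left(2 - 7\right) = \left(-3\right) \left(-5\right) = 15$)
$l{\left(y \right)} = -2 + y^{2}$
$T = 19$ ($T = \left(-2 + 15^{2}\right) - 204 = \left(-2 + 225\right) - 204 = 223 - 204 = 19$)
$T \left(42 - 13\right) = 19 \left(42 - 13\right) = 19 \cdot 29 = 551$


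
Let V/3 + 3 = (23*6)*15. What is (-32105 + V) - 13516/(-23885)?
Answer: -618703524/23885 ≈ -25903.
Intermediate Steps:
V = 6201 (V = -9 + 3*((23*6)*15) = -9 + 3*(138*15) = -9 + 3*2070 = -9 + 6210 = 6201)
(-32105 + V) - 13516/(-23885) = (-32105 + 6201) - 13516/(-23885) = -25904 - 13516*(-1/23885) = -25904 + 13516/23885 = -618703524/23885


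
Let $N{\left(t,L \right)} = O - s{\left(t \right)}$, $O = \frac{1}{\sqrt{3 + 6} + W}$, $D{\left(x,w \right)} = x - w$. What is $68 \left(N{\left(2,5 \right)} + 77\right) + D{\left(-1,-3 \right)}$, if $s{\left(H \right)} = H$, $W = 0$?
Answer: $\frac{15374}{3} \approx 5124.7$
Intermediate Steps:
$O = \frac{1}{3}$ ($O = \frac{1}{\sqrt{3 + 6} + 0} = \frac{1}{\sqrt{9} + 0} = \frac{1}{3 + 0} = \frac{1}{3} \approx 0.33333$)
$N{\left(t,L \right)} = \frac{1}{3} - t$
$68 \left(N{\left(2,5 \right)} + 77\right) + D{\left(-1,-3 \right)} = 68 \left(\left(\frac{1}{3} - 2\right) + 77\right) - -2 = 68 \left(\left(\frac{1}{3} - 2\right) + 77\right) + \left(-1 + 3\right) = 68 \left(- \frac{5}{3} + 77\right) + 2 = 68 \cdot \frac{226}{3} + 2 = \frac{15368}{3} + 2 = \frac{15374}{3}$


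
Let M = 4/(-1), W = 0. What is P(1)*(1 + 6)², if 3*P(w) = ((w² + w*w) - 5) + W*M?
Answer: -49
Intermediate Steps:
M = -4 (M = 4*(-1) = -4)
P(w) = -5/3 + 2*w²/3 (P(w) = (((w² + w*w) - 5) + 0*(-4))/3 = (((w² + w²) - 5) + 0)/3 = ((2*w² - 5) + 0)/3 = ((-5 + 2*w²) + 0)/3 = (-5 + 2*w²)/3 = -5/3 + 2*w²/3)
P(1)*(1 + 6)² = (-5/3 + (⅔)*1²)*(1 + 6)² = (-5/3 + (⅔)*1)*7² = (-5/3 + ⅔)*49 = -1*49 = -49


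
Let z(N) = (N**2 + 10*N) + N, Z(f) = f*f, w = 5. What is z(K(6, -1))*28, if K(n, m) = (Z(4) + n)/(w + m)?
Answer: 2541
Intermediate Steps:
Z(f) = f**2
K(n, m) = (16 + n)/(5 + m) (K(n, m) = (4**2 + n)/(5 + m) = (16 + n)/(5 + m))
z(N) = N**2 + 11*N
z(K(6, -1))*28 = (((16 + 6)/(5 - 1))*(11 + (16 + 6)/(5 - 1)))*28 = ((22/4)*(11 + 22/4))*28 = (((1/4)*22)*(11 + (1/4)*22))*28 = (11*(11 + 11/2)/2)*28 = ((11/2)*(33/2))*28 = (363/4)*28 = 2541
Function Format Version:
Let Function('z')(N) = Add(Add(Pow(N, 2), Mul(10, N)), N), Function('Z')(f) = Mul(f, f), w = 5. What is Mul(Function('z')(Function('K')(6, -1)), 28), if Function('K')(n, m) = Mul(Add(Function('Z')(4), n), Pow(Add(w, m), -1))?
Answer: 2541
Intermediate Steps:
Function('Z')(f) = Pow(f, 2)
Function('K')(n, m) = Mul(Pow(Add(5, m), -1), Add(16, n)) (Function('K')(n, m) = Mul(Add(Pow(4, 2), n), Pow(Add(5, m), -1)) = Mul(Add(16, n), Pow(Add(5, m), -1)) = Mul(Pow(Add(5, m), -1), Add(16, n)))
Function('z')(N) = Add(Pow(N, 2), Mul(11, N))
Mul(Function('z')(Function('K')(6, -1)), 28) = Mul(Mul(Mul(Pow(Add(5, -1), -1), Add(16, 6)), Add(11, Mul(Pow(Add(5, -1), -1), Add(16, 6)))), 28) = Mul(Mul(Mul(Pow(4, -1), 22), Add(11, Mul(Pow(4, -1), 22))), 28) = Mul(Mul(Mul(Rational(1, 4), 22), Add(11, Mul(Rational(1, 4), 22))), 28) = Mul(Mul(Rational(11, 2), Add(11, Rational(11, 2))), 28) = Mul(Mul(Rational(11, 2), Rational(33, 2)), 28) = Mul(Rational(363, 4), 28) = 2541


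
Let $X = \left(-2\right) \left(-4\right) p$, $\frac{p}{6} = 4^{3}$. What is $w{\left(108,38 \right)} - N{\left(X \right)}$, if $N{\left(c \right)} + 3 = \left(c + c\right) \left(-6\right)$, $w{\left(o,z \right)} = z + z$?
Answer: $36943$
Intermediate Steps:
$w{\left(o,z \right)} = 2 z$
$p = 384$ ($p = 6 \cdot 4^{3} = 6 \cdot 64 = 384$)
$X = 3072$ ($X = \left(-2\right) \left(-4\right) 384 = 8 \cdot 384 = 3072$)
$N{\left(c \right)} = -3 - 12 c$ ($N{\left(c \right)} = -3 + \left(c + c\right) \left(-6\right) = -3 + 2 c \left(-6\right) = -3 - 12 c$)
$w{\left(108,38 \right)} - N{\left(X \right)} = 2 \cdot 38 - \left(-3 - 36864\right) = 76 - \left(-3 - 36864\right) = 76 - -36867 = 76 + 36867 = 36943$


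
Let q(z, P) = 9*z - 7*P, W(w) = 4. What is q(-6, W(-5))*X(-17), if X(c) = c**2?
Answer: -23698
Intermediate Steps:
q(z, P) = -7*P + 9*z
q(-6, W(-5))*X(-17) = (-7*4 + 9*(-6))*(-17)**2 = (-28 - 54)*289 = -82*289 = -23698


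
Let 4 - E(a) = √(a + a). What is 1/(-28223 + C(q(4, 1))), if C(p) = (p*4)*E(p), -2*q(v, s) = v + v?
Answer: -28287/800156417 - 32*I*√2/800156417 ≈ -3.5352e-5 - 5.6557e-8*I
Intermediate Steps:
q(v, s) = -v (q(v, s) = -(v + v)/2 = -v)
E(a) = 4 - √2*√a (E(a) = 4 - √(a + a) = 4 - √(2*a) = 4 - √2*√a)
C(p) = 4*p*(4 - √2*√p) (C(p) = (p*4)*(4 - √2*√p) = (4*p)*(4 - √2*√p) = 4*p*(4 - √2*√p))
1/(-28223 + C(q(4, 1))) = 1/(-28223 + (16*(-1*4) - 4*√2*(-1*4)^(3/2))) = 1/(-28223 + (16*(-4) - 4*√2*(-4)^(3/2))) = 1/(-28223 + (-64 - 4*√2*(-8*I))) = 1/(-28223 + (-64 + 32*I*√2)) = 1/(-28287 + 32*I*√2)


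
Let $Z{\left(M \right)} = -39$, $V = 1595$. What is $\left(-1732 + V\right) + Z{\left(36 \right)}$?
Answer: $-176$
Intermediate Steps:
$\left(-1732 + V\right) + Z{\left(36 \right)} = \left(-1732 + 1595\right) - 39 = -137 - 39 = -176$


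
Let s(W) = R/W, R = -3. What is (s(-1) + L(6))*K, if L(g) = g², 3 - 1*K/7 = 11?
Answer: -2184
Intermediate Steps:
K = -56 (K = 21 - 7*11 = 21 - 77 = -56)
s(W) = -3/W
(s(-1) + L(6))*K = (-3/(-1) + 6²)*(-56) = (-3*(-1) + 36)*(-56) = (3 + 36)*(-56) = 39*(-56) = -2184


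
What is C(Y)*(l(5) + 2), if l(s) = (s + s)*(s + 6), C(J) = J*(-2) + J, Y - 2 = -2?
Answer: 0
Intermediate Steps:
Y = 0 (Y = 2 - 2 = 0)
C(J) = -J (C(J) = -2*J + J = -J)
l(s) = 2*s*(6 + s) (l(s) = (2*s)*(6 + s) = 2*s*(6 + s))
C(Y)*(l(5) + 2) = (-1*0)*(2*5*(6 + 5) + 2) = 0*(2*5*11 + 2) = 0*(110 + 2) = 0*112 = 0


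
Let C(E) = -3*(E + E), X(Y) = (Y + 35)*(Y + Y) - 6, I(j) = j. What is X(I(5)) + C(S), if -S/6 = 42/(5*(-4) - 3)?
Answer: 7550/23 ≈ 328.26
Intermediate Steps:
X(Y) = -6 + 2*Y*(35 + Y) (X(Y) = (35 + Y)*(2*Y) - 6 = 2*Y*(35 + Y) - 6 = -6 + 2*Y*(35 + Y))
S = 252/23 (S = -252/(5*(-4) - 3) = -252/(-20 - 3) = -252/(-23) = -252*(-1)/23 = -6*(-42/23) = 252/23 ≈ 10.957)
C(E) = -6*E
X(I(5)) + C(S) = (-6 + 2*5² + 70*5) - 6*252/23 = (-6 + 2*25 + 350) - 1512/23 = (-6 + 50 + 350) - 1512/23 = 394 - 1512/23 = 7550/23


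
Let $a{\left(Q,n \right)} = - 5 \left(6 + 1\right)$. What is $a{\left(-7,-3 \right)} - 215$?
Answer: $-250$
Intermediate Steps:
$a{\left(Q,n \right)} = -35$ ($a{\left(Q,n \right)} = \left(-5\right) 7 = -35$)
$a{\left(-7,-3 \right)} - 215 = -35 - 215 = -250$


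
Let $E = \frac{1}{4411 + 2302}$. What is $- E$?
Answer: $- \frac{1}{6713} \approx -0.00014896$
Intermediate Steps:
$E = \frac{1}{6713} \approx 0.00014896$
$- E = \left(-1\right) \frac{1}{6713} = - \frac{1}{6713}$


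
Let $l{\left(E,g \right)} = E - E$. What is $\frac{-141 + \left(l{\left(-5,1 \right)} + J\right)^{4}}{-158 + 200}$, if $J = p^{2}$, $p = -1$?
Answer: $- \frac{10}{3} \approx -3.3333$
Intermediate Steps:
$l{\left(E,g \right)} = 0$
$J = 1$ ($J = \left(-1\right)^{2} = 1$)
$\frac{-141 + \left(l{\left(-5,1 \right)} + J\right)^{4}}{-158 + 200} = \frac{-141 + \left(0 + 1\right)^{4}}{-158 + 200} = \frac{-141 + 1^{4}}{42} = \frac{-141 + 1}{42} = \frac{1}{42} \left(-140\right) = - \frac{10}{3}$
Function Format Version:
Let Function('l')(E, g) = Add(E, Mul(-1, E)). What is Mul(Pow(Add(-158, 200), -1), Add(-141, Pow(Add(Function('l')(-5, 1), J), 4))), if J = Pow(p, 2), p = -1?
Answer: Rational(-10, 3) ≈ -3.3333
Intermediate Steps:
Function('l')(E, g) = 0
J = 1 (J = Pow(-1, 2) = 1)
Mul(Pow(Add(-158, 200), -1), Add(-141, Pow(Add(Function('l')(-5, 1), J), 4))) = Mul(Pow(Add(-158, 200), -1), Add(-141, Pow(Add(0, 1), 4))) = Mul(Pow(42, -1), Add(-141, Pow(1, 4))) = Mul(Rational(1, 42), Add(-141, 1)) = Mul(Rational(1, 42), -140) = Rational(-10, 3)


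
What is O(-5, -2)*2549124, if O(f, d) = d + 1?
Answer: -2549124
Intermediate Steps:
O(f, d) = 1 + d
O(-5, -2)*2549124 = (1 - 2)*2549124 = -1*2549124 = -2549124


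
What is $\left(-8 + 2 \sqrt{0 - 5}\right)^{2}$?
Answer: $44 - 32 i \sqrt{5} \approx 44.0 - 71.554 i$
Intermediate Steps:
$\left(-8 + 2 \sqrt{0 - 5}\right)^{2} = \left(-8 + 2 \sqrt{-5}\right)^{2} = \left(-8 + 2 i \sqrt{5}\right)^{2}$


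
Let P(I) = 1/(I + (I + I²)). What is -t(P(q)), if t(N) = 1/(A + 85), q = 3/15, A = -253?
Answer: 1/168 ≈ 0.0059524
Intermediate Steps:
q = ⅕ (q = 3*(1/15) = ⅕ ≈ 0.20000)
P(I) = 1/(I² + 2*I)
t(N) = -1/168 (t(N) = 1/(-253 + 85) = 1/(-168) = -1/168)
-t(P(q)) = -1*(-1/168) = 1/168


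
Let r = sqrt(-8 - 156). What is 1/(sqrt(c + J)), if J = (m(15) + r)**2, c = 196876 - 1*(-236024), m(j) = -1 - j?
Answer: sqrt(2)/(8*sqrt(13531 - 2*I*sqrt(41))) ≈ 0.0015197 + 7.1915e-7*I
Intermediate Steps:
r = 2*I*sqrt(41) (r = sqrt(-164) = 2*I*sqrt(41) ≈ 12.806*I)
c = 432900 (c = 196876 + 236024 = 432900)
J = (-16 + 2*I*sqrt(41))**2 (J = ((-1 - 1*15) + 2*I*sqrt(41))**2 = ((-1 - 15) + 2*I*sqrt(41))**2 = (-16 + 2*I*sqrt(41))**2 ≈ 92.0 - 409.8*I)
1/(sqrt(c + J)) = 1/(sqrt(432900 + (92 - 64*I*sqrt(41)))) = 1/(sqrt(432992 - 64*I*sqrt(41))) = 1/sqrt(432992 - 64*I*sqrt(41))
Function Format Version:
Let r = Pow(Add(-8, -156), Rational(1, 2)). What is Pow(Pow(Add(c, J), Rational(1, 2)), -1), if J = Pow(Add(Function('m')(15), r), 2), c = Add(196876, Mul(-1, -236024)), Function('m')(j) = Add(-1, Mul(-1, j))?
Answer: Mul(Rational(1, 8), Pow(2, Rational(1, 2)), Pow(Add(13531, Mul(-2, I, Pow(41, Rational(1, 2)))), Rational(-1, 2))) ≈ Add(0.0015197, Mul(7.1915e-7, I))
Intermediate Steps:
r = Mul(2, I, Pow(41, Rational(1, 2))) (r = Pow(-164, Rational(1, 2)) = Mul(2, I, Pow(41, Rational(1, 2))) ≈ Mul(12.806, I))
c = 432900 (c = Add(196876, 236024) = 432900)
J = Pow(Add(-16, Mul(2, I, Pow(41, Rational(1, 2)))), 2) (J = Pow(Add(Add(-1, Mul(-1, 15)), Mul(2, I, Pow(41, Rational(1, 2)))), 2) = Pow(Add(Add(-1, -15), Mul(2, I, Pow(41, Rational(1, 2)))), 2) = Pow(Add(-16, Mul(2, I, Pow(41, Rational(1, 2)))), 2) ≈ Add(92.000, Mul(-409.80, I)))
Pow(Pow(Add(c, J), Rational(1, 2)), -1) = Pow(Pow(Add(432900, Add(92, Mul(-64, I, Pow(41, Rational(1, 2))))), Rational(1, 2)), -1) = Pow(Pow(Add(432992, Mul(-64, I, Pow(41, Rational(1, 2)))), Rational(1, 2)), -1) = Pow(Add(432992, Mul(-64, I, Pow(41, Rational(1, 2)))), Rational(-1, 2))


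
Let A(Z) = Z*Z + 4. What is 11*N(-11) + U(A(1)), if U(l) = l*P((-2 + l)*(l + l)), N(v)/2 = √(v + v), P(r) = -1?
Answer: -5 + 22*I*√22 ≈ -5.0 + 103.19*I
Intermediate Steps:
A(Z) = 4 + Z² (A(Z) = Z² + 4 = 4 + Z²)
N(v) = 2*√2*√v (N(v) = 2*√(v + v) = 2*√(2*v) = 2*(√2*√v) = 2*√2*√v)
U(l) = -l (U(l) = l*(-1) = -l)
11*N(-11) + U(A(1)) = 11*(2*√2*√(-11)) - (4 + 1²) = 11*(2*√2*(I*√11)) - (4 + 1) = 11*(2*I*√22) - 1*5 = 22*I*√22 - 5 = -5 + 22*I*√22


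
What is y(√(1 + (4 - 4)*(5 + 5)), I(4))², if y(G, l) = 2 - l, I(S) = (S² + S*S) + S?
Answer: 1156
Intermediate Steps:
I(S) = S + 2*S² (I(S) = (S² + S²) + S = 2*S² + S = S + 2*S²)
y(√(1 + (4 - 4)*(5 + 5)), I(4))² = (2 - 4*(1 + 2*4))² = (2 - 4*(1 + 8))² = (2 - 4*9)² = (2 - 1*36)² = (2 - 36)² = (-34)² = 1156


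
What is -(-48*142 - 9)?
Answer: 6825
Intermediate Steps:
-(-48*142 - 9) = -(-6816 - 9) = -1*(-6825) = 6825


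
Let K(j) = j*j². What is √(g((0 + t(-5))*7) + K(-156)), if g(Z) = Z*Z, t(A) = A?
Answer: I*√3795191 ≈ 1948.1*I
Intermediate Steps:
g(Z) = Z²
K(j) = j³
√(g((0 + t(-5))*7) + K(-156)) = √(((0 - 5)*7)² + (-156)³) = √((-5*7)² - 3796416) = √((-35)² - 3796416) = √(1225 - 3796416) = √(-3795191) = I*√3795191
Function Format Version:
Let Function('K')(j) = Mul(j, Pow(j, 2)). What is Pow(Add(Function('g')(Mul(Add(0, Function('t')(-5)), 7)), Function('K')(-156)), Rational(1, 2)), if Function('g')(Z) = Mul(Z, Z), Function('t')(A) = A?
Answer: Mul(I, Pow(3795191, Rational(1, 2))) ≈ Mul(1948.1, I)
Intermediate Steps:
Function('g')(Z) = Pow(Z, 2)
Function('K')(j) = Pow(j, 3)
Pow(Add(Function('g')(Mul(Add(0, Function('t')(-5)), 7)), Function('K')(-156)), Rational(1, 2)) = Pow(Add(Pow(Mul(Add(0, -5), 7), 2), Pow(-156, 3)), Rational(1, 2)) = Pow(Add(Pow(Mul(-5, 7), 2), -3796416), Rational(1, 2)) = Pow(Add(Pow(-35, 2), -3796416), Rational(1, 2)) = Pow(Add(1225, -3796416), Rational(1, 2)) = Pow(-3795191, Rational(1, 2)) = Mul(I, Pow(3795191, Rational(1, 2)))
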